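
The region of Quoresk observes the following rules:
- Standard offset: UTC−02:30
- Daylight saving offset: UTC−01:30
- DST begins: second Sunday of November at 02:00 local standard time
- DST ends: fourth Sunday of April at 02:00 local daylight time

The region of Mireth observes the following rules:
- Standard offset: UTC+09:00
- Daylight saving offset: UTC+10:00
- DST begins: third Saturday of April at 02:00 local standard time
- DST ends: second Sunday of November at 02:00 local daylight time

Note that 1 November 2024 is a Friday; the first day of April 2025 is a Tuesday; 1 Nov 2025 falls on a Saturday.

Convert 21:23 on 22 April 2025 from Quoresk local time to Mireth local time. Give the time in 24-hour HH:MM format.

08:53

1 November 2024 is a Friday, so the first Sunday is November 3 and the second is November 10.
1 April 2025 is a Tuesday, so the first Sunday is April 6 and the fourth is April 27.
22 April 2025 lies within the daylight-saving period (10 November 2024 – 27 April 2025), so Quoresk is on daylight time, UTC−01:30.
21:23 Quoresk + 1h30m = 22:53 UTC.
1 April 2025 is a Tuesday, so the first Saturday is April 5 and the third is April 19.
1 November 2025 is a Saturday, so the first Sunday is November 2 and the second is November 9.
At the standard offset (UTC+09:00), 22:53 UTC + 9h = 07:53 Mireth standard time (rolling into the next day, 23 April 2025).
The standard-time date in Mireth, 23 April 2025, lies within the daylight-saving period (19 April – 9 November), so Mireth is on daylight time, UTC+10:00.
22:53 UTC + 10h = 08:53 Mireth (rolling into the next day, 23 April 2025).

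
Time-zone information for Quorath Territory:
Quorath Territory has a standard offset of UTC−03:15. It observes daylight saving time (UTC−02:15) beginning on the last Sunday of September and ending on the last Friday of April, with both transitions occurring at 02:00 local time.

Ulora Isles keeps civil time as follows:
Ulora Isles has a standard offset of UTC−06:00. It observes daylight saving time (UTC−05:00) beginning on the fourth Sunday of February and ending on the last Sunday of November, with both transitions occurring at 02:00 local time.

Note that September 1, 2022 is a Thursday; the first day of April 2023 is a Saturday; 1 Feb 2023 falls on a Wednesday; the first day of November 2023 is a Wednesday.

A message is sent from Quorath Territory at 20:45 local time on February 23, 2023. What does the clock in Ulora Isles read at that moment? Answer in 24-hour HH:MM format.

17:00

1 September 2022 is a Thursday, so Sundays fall on 4, 11, 18, 25; the last is September 25.
1 April 2023 is a Saturday, so Fridays fall on 7, 14, 21, 28; the last is April 28.
February 23, 2023 falls between 25 September 2022 and 28 April 2023, so daylight saving is in effect and Quorath Territory is at UTC−02:15.
20:45 Quorath Territory + 2h15m = 23:00 UTC.
1 February 2023 is a Wednesday, so the first Sunday is February 5 and the fourth is February 26.
1 November 2023 is a Wednesday, so Sundays fall on 5, 12, 19, 26; the last is November 26.
At the standard offset (UTC−06:00), 23:00 UTC − 6h = 17:00 Ulora Isles standard time.
Daylight saving runs 26 February – 26 November; the standard-time date in Ulora Isles, February 23, 2023, is outside that window, so Ulora Isles is on standard time at UTC−06:00.
23:00 UTC − 6h = 17:00 Ulora Isles.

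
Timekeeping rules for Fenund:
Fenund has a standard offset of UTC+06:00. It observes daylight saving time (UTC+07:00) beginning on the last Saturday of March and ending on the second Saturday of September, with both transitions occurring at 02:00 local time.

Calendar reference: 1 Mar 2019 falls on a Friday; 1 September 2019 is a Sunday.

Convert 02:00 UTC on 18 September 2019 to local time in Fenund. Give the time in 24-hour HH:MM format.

08:00

1 March 2019 is a Friday, so Saturdays fall on 2, 9, 16, 23, 30; the last is March 30.
1 September 2019 is a Sunday, so the first Saturday is September 7 and the second is September 14.
At the standard offset (UTC+06:00), 02:00 UTC + 6h = 08:00 Fenund standard time.
The standard-time date in Fenund, 18 September 2019, is outside the daylight-saving period (30 March – 14 September), so Fenund is on standard time, UTC+06:00.
02:00 UTC + 6h = 08:00 local.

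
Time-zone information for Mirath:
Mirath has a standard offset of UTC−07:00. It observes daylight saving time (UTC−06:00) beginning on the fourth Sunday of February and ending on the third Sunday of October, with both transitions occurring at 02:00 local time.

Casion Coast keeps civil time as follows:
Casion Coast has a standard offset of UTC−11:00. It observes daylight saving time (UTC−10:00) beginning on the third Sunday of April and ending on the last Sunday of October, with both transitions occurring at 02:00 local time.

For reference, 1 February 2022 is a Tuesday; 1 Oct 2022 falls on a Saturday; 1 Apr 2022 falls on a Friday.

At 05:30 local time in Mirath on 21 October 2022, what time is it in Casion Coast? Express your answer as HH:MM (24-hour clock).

1 February 2022 is a Tuesday, so the first Sunday is February 6 and the fourth is February 27.
1 October 2022 is a Saturday, so the first Sunday is October 2 and the third is October 16.
Daylight saving runs 27 February – 16 October; 21 October 2022 is outside that window, so Mirath is on standard time at UTC−07:00.
05:30 Mirath + 7h = 12:30 UTC.
1 April 2022 is a Friday, so the first Sunday is April 3 and the third is April 17.
1 October 2022 is a Saturday, so Sundays fall on 2, 9, 16, 23, 30; the last is October 30.
At the standard offset (UTC−11:00), 12:30 UTC − 11h = 01:30 Casion Coast standard time.
Daylight saving runs 17 April – 30 October; the standard-time date in Casion Coast, 21 October 2022, is inside that window, so Casion Coast is at UTC−10:00.
12:30 UTC − 10h = 02:30 Casion Coast.

02:30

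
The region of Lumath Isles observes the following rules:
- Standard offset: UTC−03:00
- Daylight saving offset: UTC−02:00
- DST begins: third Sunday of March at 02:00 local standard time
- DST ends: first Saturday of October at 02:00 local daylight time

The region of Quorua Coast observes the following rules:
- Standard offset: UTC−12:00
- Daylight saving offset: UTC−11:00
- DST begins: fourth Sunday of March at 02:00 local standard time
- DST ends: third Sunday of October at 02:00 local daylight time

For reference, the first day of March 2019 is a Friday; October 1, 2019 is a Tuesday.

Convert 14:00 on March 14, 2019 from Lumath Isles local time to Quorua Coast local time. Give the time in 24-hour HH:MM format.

05:00

1 March 2019 is a Friday, so the first Sunday is March 3 and the third is March 17.
1 October 2019 is a Tuesday, so the first Saturday is October 5.
Daylight saving runs 17 March – 5 October; March 14, 2019 is outside that window, so Lumath Isles is on standard time at UTC−03:00.
14:00 Lumath Isles + 3h = 17:00 UTC.
1 March 2019 is a Friday, so the first Sunday is March 3 and the fourth is March 24.
1 October 2019 is a Tuesday, so the first Sunday is October 6 and the third is October 20.
At the standard offset (UTC−12:00), 17:00 UTC − 12h = 05:00 Quorua Coast standard time.
Daylight saving runs 24 March – 20 October; the standard-time date in Quorua Coast, March 14, 2019, is outside that window, so Quorua Coast is on standard time at UTC−12:00.
17:00 UTC − 12h = 05:00 Quorua Coast.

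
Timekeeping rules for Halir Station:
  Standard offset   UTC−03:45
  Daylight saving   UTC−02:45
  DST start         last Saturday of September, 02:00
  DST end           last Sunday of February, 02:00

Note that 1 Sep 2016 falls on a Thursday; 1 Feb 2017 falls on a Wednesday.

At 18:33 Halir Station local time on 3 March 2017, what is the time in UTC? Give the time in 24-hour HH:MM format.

1 September 2016 is a Thursday, so Saturdays fall on 3, 10, 17, 24; the last is September 24.
1 February 2017 is a Wednesday, so Sundays fall on 5, 12, 19, 26; the last is February 26.
Daylight saving runs 24 September 2016 – 26 February 2017; 3 March 2017 is outside that window, so Halir Station is on standard time at UTC−03:45.
18:33 local + 3h45m = 22:18 UTC.

22:18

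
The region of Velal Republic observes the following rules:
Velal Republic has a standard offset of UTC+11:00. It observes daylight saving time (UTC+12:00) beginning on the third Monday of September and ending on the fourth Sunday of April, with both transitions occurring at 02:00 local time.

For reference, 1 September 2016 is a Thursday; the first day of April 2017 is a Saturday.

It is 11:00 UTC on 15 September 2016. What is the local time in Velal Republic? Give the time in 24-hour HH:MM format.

1 September 2016 is a Thursday, so the first Monday is September 5 and the third is September 19.
1 April 2017 is a Saturday, so the first Sunday is April 2 and the fourth is April 23.
At the standard offset (UTC+11:00), 11:00 UTC + 11h = 22:00 Velal Republic standard time.
The standard-time date in Velal Republic, 15 September 2016, does not fall between 19 September 2016 and 23 April 2017, so daylight saving is not in effect and Velal Republic is at UTC+11:00.
11:00 UTC + 11h = 22:00 local.

22:00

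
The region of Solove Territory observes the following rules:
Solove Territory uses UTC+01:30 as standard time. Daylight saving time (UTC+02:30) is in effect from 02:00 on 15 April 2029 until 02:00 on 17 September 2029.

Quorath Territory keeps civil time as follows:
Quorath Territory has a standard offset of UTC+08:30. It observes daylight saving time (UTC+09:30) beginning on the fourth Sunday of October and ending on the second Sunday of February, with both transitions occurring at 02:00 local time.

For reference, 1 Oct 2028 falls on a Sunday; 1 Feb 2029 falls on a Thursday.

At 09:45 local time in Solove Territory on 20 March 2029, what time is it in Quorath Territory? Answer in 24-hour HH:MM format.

Daylight saving runs 15 April – 17 September; 20 March 2029 is outside that window, so Solove Territory is on standard time at UTC+01:30.
09:45 Solove Territory − 1h30m = 08:15 UTC.
1 October 2028 is a Sunday, so the first Sunday is October 1 and the fourth is October 22.
1 February 2029 is a Thursday, so the first Sunday is February 4 and the second is February 11.
At the standard offset (UTC+08:30), 08:15 UTC + 8h30m = 16:45 Quorath Territory standard time.
The standard-time date in Quorath Territory, 20 March 2029, does not fall between 22 October 2028 and 11 February 2029, so daylight saving is not in effect and Quorath Territory is at UTC+08:30.
08:15 UTC + 8h30m = 16:45 Quorath Territory.

16:45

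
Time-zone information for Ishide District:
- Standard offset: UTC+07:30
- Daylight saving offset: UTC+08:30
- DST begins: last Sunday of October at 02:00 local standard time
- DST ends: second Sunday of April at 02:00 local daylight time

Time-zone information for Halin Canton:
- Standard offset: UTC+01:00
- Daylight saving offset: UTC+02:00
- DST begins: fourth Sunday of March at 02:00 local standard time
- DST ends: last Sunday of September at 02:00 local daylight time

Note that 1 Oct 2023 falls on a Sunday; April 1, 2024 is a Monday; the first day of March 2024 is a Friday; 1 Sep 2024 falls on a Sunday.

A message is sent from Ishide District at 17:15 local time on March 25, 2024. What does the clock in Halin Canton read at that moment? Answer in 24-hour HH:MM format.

10:45

1 October 2023 is a Sunday, so Sundays fall on 1, 8, 15, 22, 29; the last is October 29.
1 April 2024 is a Monday, so the first Sunday is April 7 and the second is April 14.
March 25, 2024 falls between 29 October 2023 and 14 April 2024, so daylight saving is in effect and Ishide District is at UTC+08:30.
17:15 Ishide District − 8h30m = 08:45 UTC.
1 March 2024 is a Friday, so the first Sunday is March 3 and the fourth is March 24.
1 September 2024 is a Sunday, so Sundays fall on 1, 8, 15, 22, 29; the last is September 29.
At the standard offset (UTC+01:00), 08:45 UTC + 1h = 09:45 Halin Canton standard time.
The standard-time date in Halin Canton, March 25, 2024, lies within the daylight-saving period (24 March – 29 September), so Halin Canton is on daylight time, UTC+02:00.
08:45 UTC + 2h = 10:45 Halin Canton.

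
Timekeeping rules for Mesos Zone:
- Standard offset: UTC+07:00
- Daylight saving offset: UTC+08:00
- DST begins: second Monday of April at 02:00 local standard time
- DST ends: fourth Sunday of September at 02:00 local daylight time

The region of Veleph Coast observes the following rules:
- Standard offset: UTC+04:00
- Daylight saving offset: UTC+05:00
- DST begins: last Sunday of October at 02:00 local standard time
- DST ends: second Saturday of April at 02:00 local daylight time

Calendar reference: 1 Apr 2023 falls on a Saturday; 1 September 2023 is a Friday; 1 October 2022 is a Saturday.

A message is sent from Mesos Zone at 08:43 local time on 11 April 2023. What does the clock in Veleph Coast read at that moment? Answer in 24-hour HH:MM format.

1 April 2023 is a Saturday, so the first Monday is April 3 and the second is April 10.
1 September 2023 is a Friday, so the first Sunday is September 3 and the fourth is September 24.
11 April 2023 lies within the daylight-saving period (10 April – 24 September), so Mesos Zone is on daylight time, UTC+08:00.
08:43 Mesos Zone − 8h = 00:43 UTC.
1 October 2022 is a Saturday, so Sundays fall on 2, 9, 16, 23, 30; the last is October 30.
1 April 2023 is a Saturday, so the first Saturday is April 1 and the second is April 8.
At the standard offset (UTC+04:00), 00:43 UTC + 4h = 04:43 Veleph Coast standard time.
The standard-time date in Veleph Coast, 11 April 2023, does not fall between 30 October 2022 and 8 April 2023, so daylight saving is not in effect and Veleph Coast is at UTC+04:00.
00:43 UTC + 4h = 04:43 Veleph Coast.

04:43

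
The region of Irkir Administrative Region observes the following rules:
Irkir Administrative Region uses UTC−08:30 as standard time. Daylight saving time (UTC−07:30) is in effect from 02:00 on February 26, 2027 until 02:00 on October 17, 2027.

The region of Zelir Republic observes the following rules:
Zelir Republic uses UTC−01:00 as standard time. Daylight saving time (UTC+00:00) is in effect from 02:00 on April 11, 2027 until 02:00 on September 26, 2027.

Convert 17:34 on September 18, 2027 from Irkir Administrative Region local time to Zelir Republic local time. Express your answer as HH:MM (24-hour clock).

September 18, 2027 falls between 26 February and 17 October, so daylight saving is in effect and Irkir Administrative Region is at UTC−07:30.
17:34 Irkir Administrative Region + 7h30m = 01:04 UTC (rolling into the next day, 19 September 2027).
At the standard offset (UTC−01:00), 01:04 UTC − 1h = 00:04 Zelir Republic standard time.
The standard-time date in Zelir Republic, September 19, 2027, falls between 11 April and 26 September, so daylight saving is in effect and Zelir Republic is at UTC+00:00.
01:04 UTC + 0h = 01:04 Zelir Republic.

01:04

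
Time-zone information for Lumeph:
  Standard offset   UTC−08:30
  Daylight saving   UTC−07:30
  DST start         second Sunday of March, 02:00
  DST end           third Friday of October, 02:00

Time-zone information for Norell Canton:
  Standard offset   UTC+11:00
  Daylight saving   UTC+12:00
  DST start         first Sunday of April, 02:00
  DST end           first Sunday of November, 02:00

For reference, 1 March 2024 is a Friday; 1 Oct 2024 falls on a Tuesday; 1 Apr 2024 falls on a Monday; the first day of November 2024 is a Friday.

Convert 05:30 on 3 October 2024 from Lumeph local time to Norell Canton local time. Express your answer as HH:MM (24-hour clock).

01:00

1 March 2024 is a Friday, so the first Sunday is March 3 and the second is March 10.
1 October 2024 is a Tuesday, so the first Friday is October 4 and the third is October 18.
3 October 2024 falls between 10 March and 18 October, so daylight saving is in effect and Lumeph is at UTC−07:30.
05:30 Lumeph + 7h30m = 13:00 UTC.
1 April 2024 is a Monday, so the first Sunday is April 7.
1 November 2024 is a Friday, so the first Sunday is November 3.
At the standard offset (UTC+11:00), 13:00 UTC + 11h = 00:00 Norell Canton standard time (rolling into the next day, 4 October 2024).
Daylight saving runs 7 April – 3 November; the standard-time date in Norell Canton, 4 October 2024, is inside that window, so Norell Canton is at UTC+12:00.
13:00 UTC + 12h = 01:00 Norell Canton (rolling into the next day, 4 October 2024).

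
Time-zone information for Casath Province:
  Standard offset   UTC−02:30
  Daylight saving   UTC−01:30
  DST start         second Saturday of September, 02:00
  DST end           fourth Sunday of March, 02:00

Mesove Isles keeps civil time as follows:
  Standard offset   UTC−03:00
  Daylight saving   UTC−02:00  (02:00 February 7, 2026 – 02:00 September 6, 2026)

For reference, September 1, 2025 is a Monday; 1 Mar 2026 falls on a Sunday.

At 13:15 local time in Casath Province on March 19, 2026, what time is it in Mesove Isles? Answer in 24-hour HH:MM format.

12:45

1 September 2025 is a Monday, so the first Saturday is September 6 and the second is September 13.
1 March 2026 is a Sunday, so the first Sunday is March 1 and the fourth is March 22.
March 19, 2026 falls between 13 September 2025 and 22 March 2026, so daylight saving is in effect and Casath Province is at UTC−01:30.
13:15 Casath Province + 1h30m = 14:45 UTC.
At the standard offset (UTC−03:00), 14:45 UTC − 3h = 11:45 Mesove Isles standard time.
Daylight saving runs 7 February – 6 September; the standard-time date in Mesove Isles, March 19, 2026, is inside that window, so Mesove Isles is at UTC−02:00.
14:45 UTC − 2h = 12:45 Mesove Isles.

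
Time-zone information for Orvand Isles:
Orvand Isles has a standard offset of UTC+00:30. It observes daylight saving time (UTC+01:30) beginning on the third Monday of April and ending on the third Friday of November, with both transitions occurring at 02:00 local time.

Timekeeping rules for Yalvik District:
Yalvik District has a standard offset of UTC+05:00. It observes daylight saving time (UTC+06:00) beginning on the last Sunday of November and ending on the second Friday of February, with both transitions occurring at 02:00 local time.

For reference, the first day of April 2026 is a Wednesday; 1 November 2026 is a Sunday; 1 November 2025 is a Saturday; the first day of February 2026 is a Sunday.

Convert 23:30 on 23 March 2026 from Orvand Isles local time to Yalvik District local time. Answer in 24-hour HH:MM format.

1 April 2026 is a Wednesday, so the first Monday is April 6 and the third is April 20.
1 November 2026 is a Sunday, so the first Friday is November 6 and the third is November 20.
23 March 2026 is outside the daylight-saving period (20 April – 20 November), so Orvand Isles is on standard time, UTC+00:30.
23:30 Orvand Isles − 0h30m = 23:00 UTC.
1 November 2025 is a Saturday, so Sundays fall on 2, 9, 16, 23, 30; the last is November 30.
1 February 2026 is a Sunday, so the first Friday is February 6 and the second is February 13.
At the standard offset (UTC+05:00), 23:00 UTC + 5h = 04:00 Yalvik District standard time (rolling into the next day, 24 March 2026).
Daylight saving runs 30 November 2025 – 13 February 2026; the standard-time date in Yalvik District, 24 March 2026, is outside that window, so Yalvik District is on standard time at UTC+05:00.
23:00 UTC + 5h = 04:00 Yalvik District (rolling into the next day, 24 March 2026).

04:00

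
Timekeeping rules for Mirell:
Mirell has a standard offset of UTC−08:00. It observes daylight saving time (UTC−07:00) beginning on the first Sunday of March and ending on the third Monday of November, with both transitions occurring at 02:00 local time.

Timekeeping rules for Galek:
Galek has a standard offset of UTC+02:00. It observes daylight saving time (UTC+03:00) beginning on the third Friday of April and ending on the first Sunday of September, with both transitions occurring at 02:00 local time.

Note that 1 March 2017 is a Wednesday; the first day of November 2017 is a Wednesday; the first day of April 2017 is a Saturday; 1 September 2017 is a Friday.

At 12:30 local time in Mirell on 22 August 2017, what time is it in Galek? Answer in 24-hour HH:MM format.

1 March 2017 is a Wednesday, so the first Sunday is March 5.
1 November 2017 is a Wednesday, so the first Monday is November 6 and the third is November 20.
Daylight saving runs 5 March – 20 November; 22 August 2017 is inside that window, so Mirell is at UTC−07:00.
12:30 Mirell + 7h = 19:30 UTC.
1 April 2017 is a Saturday, so the first Friday is April 7 and the third is April 21.
1 September 2017 is a Friday, so the first Sunday is September 3.
At the standard offset (UTC+02:00), 19:30 UTC + 2h = 21:30 Galek standard time.
Daylight saving runs 21 April – 3 September; the standard-time date in Galek, 22 August 2017, is inside that window, so Galek is at UTC+03:00.
19:30 UTC + 3h = 22:30 Galek.

22:30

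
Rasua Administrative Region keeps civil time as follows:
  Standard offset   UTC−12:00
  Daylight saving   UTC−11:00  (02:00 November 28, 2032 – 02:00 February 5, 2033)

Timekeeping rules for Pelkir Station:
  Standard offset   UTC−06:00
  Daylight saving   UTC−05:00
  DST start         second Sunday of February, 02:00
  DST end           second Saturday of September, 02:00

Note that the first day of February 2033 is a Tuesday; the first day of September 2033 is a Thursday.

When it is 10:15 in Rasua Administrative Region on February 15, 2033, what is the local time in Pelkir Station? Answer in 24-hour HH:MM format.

17:15

February 15, 2033 is outside the daylight-saving period (28 November 2032 – 5 February 2033), so Rasua Administrative Region is on standard time, UTC−12:00.
10:15 Rasua Administrative Region + 12h = 22:15 UTC.
1 February 2033 is a Tuesday, so the first Sunday is February 6 and the second is February 13.
1 September 2033 is a Thursday, so the first Saturday is September 3 and the second is September 10.
At the standard offset (UTC−06:00), 22:15 UTC − 6h = 16:15 Pelkir Station standard time.
The standard-time date in Pelkir Station, February 15, 2033, falls between 13 February and 10 September, so daylight saving is in effect and Pelkir Station is at UTC−05:00.
22:15 UTC − 5h = 17:15 Pelkir Station.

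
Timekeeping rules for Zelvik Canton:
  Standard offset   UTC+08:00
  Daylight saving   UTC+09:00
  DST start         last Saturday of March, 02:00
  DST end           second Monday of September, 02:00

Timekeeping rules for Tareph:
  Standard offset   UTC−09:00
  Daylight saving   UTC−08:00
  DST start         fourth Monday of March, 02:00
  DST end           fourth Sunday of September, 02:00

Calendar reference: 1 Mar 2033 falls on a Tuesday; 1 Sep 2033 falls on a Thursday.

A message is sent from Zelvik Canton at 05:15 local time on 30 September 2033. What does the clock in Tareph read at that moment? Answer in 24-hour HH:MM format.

1 March 2033 is a Tuesday, so Saturdays fall on 5, 12, 19, 26; the last is March 26.
1 September 2033 is a Thursday, so the first Monday is September 5 and the second is September 12.
30 September 2033 is outside the daylight-saving period (26 March – 12 September), so Zelvik Canton is on standard time, UTC+08:00.
05:15 Zelvik Canton − 8h = 21:15 UTC (rolling into the previous day, 29 September 2033).
1 March 2033 is a Tuesday, so the first Monday is March 7 and the fourth is March 28.
1 September 2033 is a Thursday, so the first Sunday is September 4 and the fourth is September 25.
At the standard offset (UTC−09:00), 21:15 UTC − 9h = 12:15 Tareph standard time.
The standard-time date in Tareph, 29 September 2033, is outside the daylight-saving period (28 March – 25 September), so Tareph is on standard time, UTC−09:00.
21:15 UTC − 9h = 12:15 Tareph.

12:15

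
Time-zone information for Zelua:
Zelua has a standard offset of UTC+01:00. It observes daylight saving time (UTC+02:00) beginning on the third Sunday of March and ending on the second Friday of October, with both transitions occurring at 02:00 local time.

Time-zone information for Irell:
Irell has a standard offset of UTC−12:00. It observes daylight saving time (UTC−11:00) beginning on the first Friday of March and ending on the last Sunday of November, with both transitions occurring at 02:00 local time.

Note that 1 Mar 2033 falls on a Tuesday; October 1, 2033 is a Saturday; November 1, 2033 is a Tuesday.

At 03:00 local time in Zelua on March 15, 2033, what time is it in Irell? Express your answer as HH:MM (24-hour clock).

15:00

1 March 2033 is a Tuesday, so the first Sunday is March 6 and the third is March 20.
1 October 2033 is a Saturday, so the first Friday is October 7 and the second is October 14.
March 15, 2033 is outside the daylight-saving period (20 March – 14 October), so Zelua is on standard time, UTC+01:00.
03:00 Zelua − 1h = 02:00 UTC.
1 March 2033 is a Tuesday, so the first Friday is March 4.
1 November 2033 is a Tuesday, so Sundays fall on 6, 13, 20, 27; the last is November 27.
At the standard offset (UTC−12:00), 02:00 UTC − 12h = 14:00 Irell standard time (rolling into the previous day, 14 March 2033).
The standard-time date in Irell, March 14, 2033, lies within the daylight-saving period (4 March – 27 November), so Irell is on daylight time, UTC−11:00.
02:00 UTC − 11h = 15:00 Irell (rolling into the previous day, 14 March 2033).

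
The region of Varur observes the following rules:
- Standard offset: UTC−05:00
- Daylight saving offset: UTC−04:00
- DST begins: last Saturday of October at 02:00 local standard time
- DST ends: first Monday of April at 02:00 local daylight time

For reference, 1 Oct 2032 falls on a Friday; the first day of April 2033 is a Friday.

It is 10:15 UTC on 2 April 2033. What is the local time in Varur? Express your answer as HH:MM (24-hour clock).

1 October 2032 is a Friday, so Saturdays fall on 2, 9, 16, 23, 30; the last is October 30.
1 April 2033 is a Friday, so the first Monday is April 4.
At the standard offset (UTC−05:00), 10:15 UTC − 5h = 05:15 Varur standard time.
Daylight saving runs 30 October 2032 – 4 April 2033; the standard-time date in Varur, 2 April 2033, is inside that window, so Varur is at UTC−04:00.
10:15 UTC − 4h = 06:15 local.

06:15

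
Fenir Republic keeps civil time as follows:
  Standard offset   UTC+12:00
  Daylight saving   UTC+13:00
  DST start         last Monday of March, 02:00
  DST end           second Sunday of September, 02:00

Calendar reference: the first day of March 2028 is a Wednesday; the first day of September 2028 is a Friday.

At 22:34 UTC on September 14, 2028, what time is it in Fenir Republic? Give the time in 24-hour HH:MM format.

10:34

1 March 2028 is a Wednesday, so Mondays fall on 6, 13, 20, 27; the last is March 27.
1 September 2028 is a Friday, so the first Sunday is September 3 and the second is September 10.
At the standard offset (UTC+12:00), 22:34 UTC + 12h = 10:34 Fenir Republic standard time (rolling into the next day, 15 September 2028).
Daylight saving runs 27 March – 10 September; the standard-time date in Fenir Republic, September 15, 2028, is outside that window, so Fenir Republic is on standard time at UTC+12:00.
22:34 UTC + 12h = 10:34 local (rolling into the next day, 15 September 2028).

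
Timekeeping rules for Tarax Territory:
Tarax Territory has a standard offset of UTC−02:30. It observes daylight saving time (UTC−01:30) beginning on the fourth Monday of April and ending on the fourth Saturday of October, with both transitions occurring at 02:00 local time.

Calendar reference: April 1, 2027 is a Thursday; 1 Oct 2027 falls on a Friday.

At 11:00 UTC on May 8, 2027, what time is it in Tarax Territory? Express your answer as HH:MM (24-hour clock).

1 April 2027 is a Thursday, so the first Monday is April 5 and the fourth is April 26.
1 October 2027 is a Friday, so the first Saturday is October 2 and the fourth is October 23.
At the standard offset (UTC−02:30), 11:00 UTC − 2h30m = 08:30 Tarax Territory standard time.
The standard-time date in Tarax Territory, May 8, 2027, falls between 26 April and 23 October, so daylight saving is in effect and Tarax Territory is at UTC−01:30.
11:00 UTC − 1h30m = 09:30 local.

09:30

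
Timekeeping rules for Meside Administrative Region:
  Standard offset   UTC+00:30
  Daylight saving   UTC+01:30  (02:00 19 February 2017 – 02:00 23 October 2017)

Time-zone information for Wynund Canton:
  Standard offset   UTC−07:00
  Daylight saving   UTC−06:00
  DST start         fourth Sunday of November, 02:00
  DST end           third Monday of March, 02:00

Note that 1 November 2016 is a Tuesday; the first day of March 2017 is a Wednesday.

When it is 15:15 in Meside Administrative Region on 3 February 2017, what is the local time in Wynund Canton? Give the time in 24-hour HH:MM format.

3 February 2017 does not fall between 19 February and 23 October, so daylight saving is not in effect and Meside Administrative Region is at UTC+00:30.
15:15 Meside Administrative Region − 0h30m = 14:45 UTC.
1 November 2016 is a Tuesday, so the first Sunday is November 6 and the fourth is November 27.
1 March 2017 is a Wednesday, so the first Monday is March 6 and the third is March 20.
At the standard offset (UTC−07:00), 14:45 UTC − 7h = 07:45 Wynund Canton standard time.
Daylight saving runs 27 November 2016 – 20 March 2017; the standard-time date in Wynund Canton, 3 February 2017, is inside that window, so Wynund Canton is at UTC−06:00.
14:45 UTC − 6h = 08:45 Wynund Canton.

08:45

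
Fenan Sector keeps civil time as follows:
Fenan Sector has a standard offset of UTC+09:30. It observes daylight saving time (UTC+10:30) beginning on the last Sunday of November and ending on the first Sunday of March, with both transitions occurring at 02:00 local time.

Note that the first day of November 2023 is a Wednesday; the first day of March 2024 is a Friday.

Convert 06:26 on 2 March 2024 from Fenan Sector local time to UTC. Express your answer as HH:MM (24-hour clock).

19:56

1 November 2023 is a Wednesday, so Sundays fall on 5, 12, 19, 26; the last is November 26.
1 March 2024 is a Friday, so the first Sunday is March 3.
2 March 2024 falls between 26 November 2023 and 3 March 2024, so daylight saving is in effect and Fenan Sector is at UTC+10:30.
06:26 local − 10h30m = 19:56 UTC (rolling into the previous day, 1 March 2024).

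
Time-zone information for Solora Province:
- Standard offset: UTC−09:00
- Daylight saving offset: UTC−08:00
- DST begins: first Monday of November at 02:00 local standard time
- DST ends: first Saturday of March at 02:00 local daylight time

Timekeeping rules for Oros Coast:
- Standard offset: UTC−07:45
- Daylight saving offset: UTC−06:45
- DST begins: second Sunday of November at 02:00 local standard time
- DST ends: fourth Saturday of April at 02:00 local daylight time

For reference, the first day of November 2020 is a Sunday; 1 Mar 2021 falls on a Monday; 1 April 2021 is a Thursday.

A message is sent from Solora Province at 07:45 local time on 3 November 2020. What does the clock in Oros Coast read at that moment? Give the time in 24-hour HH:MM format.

08:00

1 November 2020 is a Sunday, so the first Monday is November 2.
1 March 2021 is a Monday, so the first Saturday is March 6.
Daylight saving runs 2 November 2020 – 6 March 2021; 3 November 2020 is inside that window, so Solora Province is at UTC−08:00.
07:45 Solora Province + 8h = 15:45 UTC.
1 November 2020 is a Sunday, so the first Sunday is November 1 and the second is November 8.
1 April 2021 is a Thursday, so the first Saturday is April 3 and the fourth is April 24.
At the standard offset (UTC−07:45), 15:45 UTC − 7h45m = 08:00 Oros Coast standard time.
The standard-time date in Oros Coast, 3 November 2020, does not fall between 8 November 2020 and 24 April 2021, so daylight saving is not in effect and Oros Coast is at UTC−07:45.
15:45 UTC − 7h45m = 08:00 Oros Coast.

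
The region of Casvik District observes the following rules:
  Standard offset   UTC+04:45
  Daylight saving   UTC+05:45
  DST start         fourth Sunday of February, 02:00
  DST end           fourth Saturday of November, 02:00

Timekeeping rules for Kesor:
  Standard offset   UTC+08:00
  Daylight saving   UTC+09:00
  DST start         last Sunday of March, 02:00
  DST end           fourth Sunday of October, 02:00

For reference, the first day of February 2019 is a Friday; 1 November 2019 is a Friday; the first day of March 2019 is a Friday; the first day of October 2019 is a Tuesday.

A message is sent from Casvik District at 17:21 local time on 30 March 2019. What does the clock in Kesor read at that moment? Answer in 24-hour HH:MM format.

1 February 2019 is a Friday, so the first Sunday is February 3 and the fourth is February 24.
1 November 2019 is a Friday, so the first Saturday is November 2 and the fourth is November 23.
30 March 2019 falls between 24 February and 23 November, so daylight saving is in effect and Casvik District is at UTC+05:45.
17:21 Casvik District − 5h45m = 11:36 UTC.
1 March 2019 is a Friday, so Sundays fall on 3, 10, 17, 24, 31; the last is March 31.
1 October 2019 is a Tuesday, so the first Sunday is October 6 and the fourth is October 27.
At the standard offset (UTC+08:00), 11:36 UTC + 8h = 19:36 Kesor standard time.
Daylight saving runs 31 March – 27 October; the standard-time date in Kesor, 30 March 2019, is outside that window, so Kesor is on standard time at UTC+08:00.
11:36 UTC + 8h = 19:36 Kesor.

19:36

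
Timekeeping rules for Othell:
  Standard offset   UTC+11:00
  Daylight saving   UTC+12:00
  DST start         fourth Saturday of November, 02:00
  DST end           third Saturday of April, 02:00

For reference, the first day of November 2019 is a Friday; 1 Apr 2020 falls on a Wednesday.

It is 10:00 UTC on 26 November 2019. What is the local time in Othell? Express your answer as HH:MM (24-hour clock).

1 November 2019 is a Friday, so the first Saturday is November 2 and the fourth is November 23.
1 April 2020 is a Wednesday, so the first Saturday is April 4 and the third is April 18.
At the standard offset (UTC+11:00), 10:00 UTC + 11h = 21:00 Othell standard time.
Daylight saving runs 23 November 2019 – 18 April 2020; the standard-time date in Othell, 26 November 2019, is inside that window, so Othell is at UTC+12:00.
10:00 UTC + 12h = 22:00 local.

22:00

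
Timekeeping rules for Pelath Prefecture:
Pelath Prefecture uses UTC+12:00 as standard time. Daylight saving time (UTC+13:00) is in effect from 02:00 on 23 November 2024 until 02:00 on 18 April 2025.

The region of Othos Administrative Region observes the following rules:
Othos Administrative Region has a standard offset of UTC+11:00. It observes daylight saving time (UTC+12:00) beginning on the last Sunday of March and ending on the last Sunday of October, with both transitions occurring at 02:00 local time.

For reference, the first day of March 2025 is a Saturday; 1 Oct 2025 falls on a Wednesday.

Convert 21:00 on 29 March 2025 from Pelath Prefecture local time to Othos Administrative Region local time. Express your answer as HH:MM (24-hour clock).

29 March 2025 falls between 23 November 2024 and 18 April 2025, so daylight saving is in effect and Pelath Prefecture is at UTC+13:00.
21:00 Pelath Prefecture − 13h = 08:00 UTC.
1 March 2025 is a Saturday, so Sundays fall on 2, 9, 16, 23, 30; the last is March 30.
1 October 2025 is a Wednesday, so Sundays fall on 5, 12, 19, 26; the last is October 26.
At the standard offset (UTC+11:00), 08:00 UTC + 11h = 19:00 Othos Administrative Region standard time.
Daylight saving runs 30 March – 26 October; the standard-time date in Othos Administrative Region, 29 March 2025, is outside that window, so Othos Administrative Region is on standard time at UTC+11:00.
08:00 UTC + 11h = 19:00 Othos Administrative Region.

19:00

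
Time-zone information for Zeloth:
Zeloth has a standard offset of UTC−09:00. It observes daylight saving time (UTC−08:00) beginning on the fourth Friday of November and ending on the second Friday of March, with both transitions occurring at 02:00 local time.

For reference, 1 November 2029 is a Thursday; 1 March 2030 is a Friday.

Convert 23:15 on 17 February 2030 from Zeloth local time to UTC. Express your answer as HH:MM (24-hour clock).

07:15

1 November 2029 is a Thursday, so the first Friday is November 2 and the fourth is November 23.
1 March 2030 is a Friday, so the first Friday is March 1 and the second is March 8.
Daylight saving runs 23 November 2029 – 8 March 2030; 17 February 2030 is inside that window, so Zeloth is at UTC−08:00.
23:15 local + 8h = 07:15 UTC (rolling into the next day, 18 February 2030).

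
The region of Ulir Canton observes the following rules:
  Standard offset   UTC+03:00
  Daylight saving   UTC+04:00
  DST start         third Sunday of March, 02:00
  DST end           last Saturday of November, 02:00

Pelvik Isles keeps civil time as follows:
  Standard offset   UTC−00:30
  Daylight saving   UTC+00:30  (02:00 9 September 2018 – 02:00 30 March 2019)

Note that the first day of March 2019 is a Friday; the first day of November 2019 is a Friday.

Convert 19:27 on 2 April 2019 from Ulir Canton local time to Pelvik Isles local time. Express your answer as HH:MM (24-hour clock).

1 March 2019 is a Friday, so the first Sunday is March 3 and the third is March 17.
1 November 2019 is a Friday, so Saturdays fall on 2, 9, 16, 23, 30; the last is November 30.
2 April 2019 falls between 17 March and 30 November, so daylight saving is in effect and Ulir Canton is at UTC+04:00.
19:27 Ulir Canton − 4h = 15:27 UTC.
At the standard offset (UTC−00:30), 15:27 UTC − 0h30m = 14:57 Pelvik Isles standard time.
Daylight saving runs 9 September 2018 – 30 March 2019; the standard-time date in Pelvik Isles, 2 April 2019, is outside that window, so Pelvik Isles is on standard time at UTC−00:30.
15:27 UTC − 0h30m = 14:57 Pelvik Isles.

14:57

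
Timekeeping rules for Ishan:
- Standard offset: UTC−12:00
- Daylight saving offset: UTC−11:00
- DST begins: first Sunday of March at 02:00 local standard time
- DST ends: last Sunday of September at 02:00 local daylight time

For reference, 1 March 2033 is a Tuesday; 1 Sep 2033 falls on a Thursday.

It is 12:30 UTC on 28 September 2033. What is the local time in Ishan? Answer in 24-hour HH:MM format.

1 March 2033 is a Tuesday, so the first Sunday is March 6.
1 September 2033 is a Thursday, so Sundays fall on 4, 11, 18, 25; the last is September 25.
At the standard offset (UTC−12:00), 12:30 UTC − 12h = 00:30 Ishan standard time.
Daylight saving runs 6 March – 25 September; the standard-time date in Ishan, 28 September 2033, is outside that window, so Ishan is on standard time at UTC−12:00.
12:30 UTC − 12h = 00:30 local.

00:30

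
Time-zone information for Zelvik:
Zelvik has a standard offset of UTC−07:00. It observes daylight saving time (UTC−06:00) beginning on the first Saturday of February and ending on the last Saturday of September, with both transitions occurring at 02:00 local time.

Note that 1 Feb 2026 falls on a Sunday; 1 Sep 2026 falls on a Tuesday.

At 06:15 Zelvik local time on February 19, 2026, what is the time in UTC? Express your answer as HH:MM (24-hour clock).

12:15

1 February 2026 is a Sunday, so the first Saturday is February 7.
1 September 2026 is a Tuesday, so Saturdays fall on 5, 12, 19, 26; the last is September 26.
Daylight saving runs 7 February – 26 September; February 19, 2026 is inside that window, so Zelvik is at UTC−06:00.
06:15 local + 6h = 12:15 UTC.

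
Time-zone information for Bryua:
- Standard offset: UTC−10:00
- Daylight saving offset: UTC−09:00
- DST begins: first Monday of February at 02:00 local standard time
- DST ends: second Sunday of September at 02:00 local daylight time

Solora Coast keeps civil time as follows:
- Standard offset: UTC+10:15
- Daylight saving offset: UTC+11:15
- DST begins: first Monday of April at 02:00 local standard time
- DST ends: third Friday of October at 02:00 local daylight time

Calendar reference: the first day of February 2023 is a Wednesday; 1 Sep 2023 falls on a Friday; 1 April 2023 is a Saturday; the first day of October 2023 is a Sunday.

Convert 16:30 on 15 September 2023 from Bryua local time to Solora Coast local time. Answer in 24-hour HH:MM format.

1 February 2023 is a Wednesday, so the first Monday is February 6.
1 September 2023 is a Friday, so the first Sunday is September 3 and the second is September 10.
Daylight saving runs 6 February – 10 September; 15 September 2023 is outside that window, so Bryua is on standard time at UTC−10:00.
16:30 Bryua + 10h = 02:30 UTC (rolling into the next day, 16 September 2023).
1 April 2023 is a Saturday, so the first Monday is April 3.
1 October 2023 is a Sunday, so the first Friday is October 6 and the third is October 20.
At the standard offset (UTC+10:15), 02:30 UTC + 10h15m = 12:45 Solora Coast standard time.
The standard-time date in Solora Coast, 16 September 2023, lies within the daylight-saving period (3 April – 20 October), so Solora Coast is on daylight time, UTC+11:15.
02:30 UTC + 11h15m = 13:45 Solora Coast.

13:45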